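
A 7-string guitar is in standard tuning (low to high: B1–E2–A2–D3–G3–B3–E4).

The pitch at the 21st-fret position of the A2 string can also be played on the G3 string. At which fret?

A2 at fret 21 is A2 + 21 semitones = F#4.
The open G3 string is 10 semitones above the open A2, so the same pitch on the G3 string lies at fret 21 − 10 = 11.

11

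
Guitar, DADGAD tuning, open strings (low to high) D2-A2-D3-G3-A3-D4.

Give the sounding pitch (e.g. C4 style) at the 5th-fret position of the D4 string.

G4

D4 is MIDI 62. Adding 5 gives 67, which is G4.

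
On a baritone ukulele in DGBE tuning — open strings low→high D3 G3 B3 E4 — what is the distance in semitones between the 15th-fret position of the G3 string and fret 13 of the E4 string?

G3 at fret 15 → A#4 (MIDI 70); E4 at fret 13 → F5 (MIDI 77).
70 − 77 = -7, so the two pitches are 7 semitones apart, with F5 the higher.

7 semitones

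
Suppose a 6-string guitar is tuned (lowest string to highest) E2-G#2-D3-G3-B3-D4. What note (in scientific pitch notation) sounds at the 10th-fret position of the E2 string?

E2 is MIDI 40. Adding 10 gives 50, which is D3.

D3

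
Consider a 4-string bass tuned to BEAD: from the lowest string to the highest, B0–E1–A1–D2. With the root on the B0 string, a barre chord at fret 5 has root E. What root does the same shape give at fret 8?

G

Moving from fret 5 to fret 8 shifts the root by 3 semitones.
E up 3 semitones is G.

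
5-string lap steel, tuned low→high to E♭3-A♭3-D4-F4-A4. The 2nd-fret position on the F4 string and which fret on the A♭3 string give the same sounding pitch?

11

Fret 2 on F4 is MIDI 65 + 2 = 67 (G4). On the A♭3 string (open MIDI 56), that pitch is 67 − 56 = fret 11.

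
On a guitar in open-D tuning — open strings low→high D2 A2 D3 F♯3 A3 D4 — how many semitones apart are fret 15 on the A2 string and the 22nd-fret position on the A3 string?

19 semitones

A2 at fret 15 → C4 (MIDI 60); A3 at fret 22 → G5 (MIDI 79).
60 − 79 = -19, so the two pitches are 19 semitones apart, with G5 the higher.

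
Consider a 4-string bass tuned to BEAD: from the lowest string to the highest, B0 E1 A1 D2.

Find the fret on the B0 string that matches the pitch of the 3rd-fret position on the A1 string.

13

A1 at fret 3 is A1 + 3 semitones = C2.
The open B0 string is 10 semitones below the open A1, so the same pitch on the B0 string lies at fret 3 + 10 = 13.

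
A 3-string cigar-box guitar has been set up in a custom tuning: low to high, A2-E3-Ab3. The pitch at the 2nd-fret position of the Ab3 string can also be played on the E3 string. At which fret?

6

Ab3 at fret 2 is Ab3 + 2 semitones = Bb3.
The open E3 string is 4 semitones below the open Ab3, so the same pitch on the E3 string lies at fret 2 + 4 = 6.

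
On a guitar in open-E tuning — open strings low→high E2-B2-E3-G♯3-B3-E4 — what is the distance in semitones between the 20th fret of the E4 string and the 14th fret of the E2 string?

E4 at fret 20 → C6 (MIDI 84); E2 at fret 14 → F♯3 (MIDI 54).
84 − 54 = 30, so the two pitches are 30 semitones apart, with C6 the higher.

30 semitones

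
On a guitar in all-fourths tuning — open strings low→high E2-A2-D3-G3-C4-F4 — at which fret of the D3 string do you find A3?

7

A3 is 7 semitones above the open D3 (D–D#–E–F–F#–G–G#–A), so it sits at fret 7.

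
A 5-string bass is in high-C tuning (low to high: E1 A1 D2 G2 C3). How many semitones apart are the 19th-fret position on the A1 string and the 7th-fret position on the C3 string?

A1 at fret 19 → E3 (MIDI 52); C3 at fret 7 → G3 (MIDI 55).
52 − 55 = -3, so the two pitches are 3 semitones apart, with G3 the higher.

3 semitones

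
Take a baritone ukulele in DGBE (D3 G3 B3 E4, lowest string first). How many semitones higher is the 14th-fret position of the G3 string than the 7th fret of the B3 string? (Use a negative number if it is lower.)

3 semitones

G3 at fret 14 → A4 (MIDI 69); B3 at fret 7 → F♯4 (MIDI 66).
69 − 66 = 3, so the two pitches are 3 semitones apart.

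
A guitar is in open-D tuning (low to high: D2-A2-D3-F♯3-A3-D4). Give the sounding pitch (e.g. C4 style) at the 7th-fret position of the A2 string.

A2 is MIDI 45. Adding 7 gives 52, which is E3.

E3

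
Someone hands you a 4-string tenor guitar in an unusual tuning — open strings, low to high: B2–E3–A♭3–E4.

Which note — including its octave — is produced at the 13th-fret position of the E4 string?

F5

E4 is MIDI 64. Adding 13 gives 77, which is F5.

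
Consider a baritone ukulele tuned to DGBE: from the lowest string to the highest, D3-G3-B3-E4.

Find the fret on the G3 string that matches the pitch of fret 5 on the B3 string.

B3 at fret 5 is B3 + 5 semitones = E4.
The open G3 string is 4 semitones below the open B3, so the same pitch on the G3 string lies at fret 5 + 4 = 9.

9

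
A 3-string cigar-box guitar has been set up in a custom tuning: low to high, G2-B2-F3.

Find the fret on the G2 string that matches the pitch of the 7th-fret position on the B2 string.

11

B2 at fret 7 is B2 + 7 semitones = G♭3.
The open G2 string is 4 semitones below the open B2, so the same pitch on the G2 string lies at fret 7 + 4 = 11.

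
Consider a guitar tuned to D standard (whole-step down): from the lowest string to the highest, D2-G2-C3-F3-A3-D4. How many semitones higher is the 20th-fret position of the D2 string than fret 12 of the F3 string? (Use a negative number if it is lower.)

-7 semitones

D2 at fret 20 → A♯3 (MIDI 58); F3 at fret 12 → F4 (MIDI 65).
58 − 65 = -7, so the two pitches are 7 semitones apart.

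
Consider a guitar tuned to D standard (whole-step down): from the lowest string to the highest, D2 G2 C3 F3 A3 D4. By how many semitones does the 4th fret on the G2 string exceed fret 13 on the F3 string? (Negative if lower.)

G2 at fret 4 → B2 (MIDI 47); F3 at fret 13 → F♯4 (MIDI 66).
47 − 66 = -19, so the two pitches are 19 semitones apart.

-19 semitones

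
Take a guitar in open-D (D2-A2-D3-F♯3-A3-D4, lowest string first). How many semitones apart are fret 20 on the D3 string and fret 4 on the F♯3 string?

12 semitones

D3 at fret 20 → A♯4 (MIDI 70); F♯3 at fret 4 → A♯3 (MIDI 58).
70 − 58 = 12, so the two pitches are 12 semitones apart, with A♯4 the higher.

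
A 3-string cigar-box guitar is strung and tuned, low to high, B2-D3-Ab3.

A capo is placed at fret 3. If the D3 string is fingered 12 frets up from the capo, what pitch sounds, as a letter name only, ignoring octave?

The capo raises the open D3 by 3 semitones to F3; fretting 12 more gives D3 + 3 + 12 = D3 + 15 semitones, landing on F.

F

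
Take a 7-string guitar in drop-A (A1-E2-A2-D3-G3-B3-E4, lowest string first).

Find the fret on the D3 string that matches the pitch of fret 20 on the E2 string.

E2 at fret 20 is E2 + 20 semitones = C4.
The open D3 string is 10 semitones above the open E2, so the same pitch on the D3 string lies at fret 20 − 10 = 10.

10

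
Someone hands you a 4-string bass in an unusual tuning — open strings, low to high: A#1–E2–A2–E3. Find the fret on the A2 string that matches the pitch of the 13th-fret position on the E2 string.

8

Fret 13 on E2 is MIDI 40 + 13 = 53 (F3). On the A2 string (open MIDI 45), that pitch is 53 − 45 = fret 8.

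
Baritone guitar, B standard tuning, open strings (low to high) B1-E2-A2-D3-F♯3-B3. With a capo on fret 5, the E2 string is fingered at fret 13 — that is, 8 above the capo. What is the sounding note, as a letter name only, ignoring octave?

The capo raises the open E2 by 5 semitones to A2; fretting 8 more gives E2 + 5 + 8 = E2 + 13 semitones, landing on F.

F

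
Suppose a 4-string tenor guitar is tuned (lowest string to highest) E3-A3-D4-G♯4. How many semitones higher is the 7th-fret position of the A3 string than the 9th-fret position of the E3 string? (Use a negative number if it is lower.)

A3 at fret 7 → E4 (MIDI 64); E3 at fret 9 → C♯4 (MIDI 61).
64 − 61 = 3, so the two pitches are 3 semitones apart.

3 semitones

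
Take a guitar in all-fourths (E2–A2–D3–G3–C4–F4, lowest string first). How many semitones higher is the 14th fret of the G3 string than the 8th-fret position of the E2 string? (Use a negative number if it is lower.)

21 semitones

G3 at fret 14 → A4 (MIDI 69); E2 at fret 8 → C3 (MIDI 48).
69 − 48 = 21, so the two pitches are 21 semitones apart.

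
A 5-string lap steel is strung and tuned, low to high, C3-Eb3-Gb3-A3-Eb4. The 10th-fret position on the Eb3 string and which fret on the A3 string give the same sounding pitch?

Fret 10 on Eb3 is MIDI 51 + 10 = 61 (Db4). On the A3 string (open MIDI 57), that pitch is 61 − 57 = fret 4.

4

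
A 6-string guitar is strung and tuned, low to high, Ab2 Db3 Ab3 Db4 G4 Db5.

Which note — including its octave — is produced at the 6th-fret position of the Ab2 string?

D3

The open Ab2 string plus 6 semitones: Ab–A–Bb–B–C–Db–D.
The walk passes from B into C once, so the octave number goes from 2 to 3.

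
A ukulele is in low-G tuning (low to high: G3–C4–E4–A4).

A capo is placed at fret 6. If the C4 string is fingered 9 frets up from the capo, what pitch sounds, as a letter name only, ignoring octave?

D#

The capo raises the open C4 by 6 semitones to F#4; fretting 9 more gives C4 + 6 + 9 = C4 + 15 semitones, landing on D#.
(Also written Eb.)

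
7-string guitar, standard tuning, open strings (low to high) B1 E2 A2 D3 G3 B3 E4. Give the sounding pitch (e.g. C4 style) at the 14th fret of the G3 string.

G3 is MIDI 55. Adding 14 gives 69, which is A4.

A4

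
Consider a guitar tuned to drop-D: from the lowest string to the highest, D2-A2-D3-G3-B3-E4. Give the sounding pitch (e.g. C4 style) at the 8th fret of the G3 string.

The open G3 string plus 8 semitones: G–G#–A–A#–B–C–C#–D–D#.
The walk passes from B into C once, so the octave number goes from 3 to 4.
(Equivalently spelled Eb4.)

D#4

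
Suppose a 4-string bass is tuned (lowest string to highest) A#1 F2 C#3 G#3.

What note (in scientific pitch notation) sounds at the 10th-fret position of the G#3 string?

F#4

Each fret is one semitone, so G#3 + 10 = F#4.
(Equivalently spelled Gb4.)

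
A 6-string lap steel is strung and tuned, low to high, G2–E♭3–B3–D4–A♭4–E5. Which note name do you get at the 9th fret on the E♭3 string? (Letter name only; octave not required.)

E♭3 is MIDI 51. Adding 9 gives 60; 60 mod 12 = 0, i.e. C.

C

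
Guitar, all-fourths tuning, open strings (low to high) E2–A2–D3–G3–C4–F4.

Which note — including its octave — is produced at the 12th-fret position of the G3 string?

Each fret is one semitone, so G3 + 12 = G4.

G4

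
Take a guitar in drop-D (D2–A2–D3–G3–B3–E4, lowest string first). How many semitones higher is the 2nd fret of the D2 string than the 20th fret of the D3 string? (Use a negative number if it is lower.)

-30 semitones

D2 at fret 2 → E2 (MIDI 40); D3 at fret 20 → A#4 (MIDI 70).
40 − 70 = -30, so the two pitches are 30 semitones apart.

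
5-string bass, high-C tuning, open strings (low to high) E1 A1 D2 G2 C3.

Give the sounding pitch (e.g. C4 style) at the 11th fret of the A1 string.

Each fret is one semitone, so A1 + 11 = G#2.

G#2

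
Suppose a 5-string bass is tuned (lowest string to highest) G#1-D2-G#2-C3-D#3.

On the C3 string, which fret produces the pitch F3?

F3 is 5 semitones above the open C3 (C–C#–D–D#–E–F), so it sits at fret 5.

5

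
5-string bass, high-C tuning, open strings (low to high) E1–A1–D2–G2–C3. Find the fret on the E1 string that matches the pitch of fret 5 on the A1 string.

A1 at fret 5 is A1 + 5 semitones = D2.
The open E1 string is 5 semitones below the open A1, so the same pitch on the E1 string lies at fret 5 + 5 = 10.

10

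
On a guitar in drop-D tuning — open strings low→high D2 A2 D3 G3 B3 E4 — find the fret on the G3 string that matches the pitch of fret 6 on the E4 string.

15

E4 at fret 6 is E4 + 6 semitones = A♯4.
The open G3 string is 9 semitones below the open E4, so the same pitch on the G3 string lies at fret 6 + 9 = 15.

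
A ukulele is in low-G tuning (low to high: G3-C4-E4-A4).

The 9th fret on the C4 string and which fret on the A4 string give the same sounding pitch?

0

C4 at fret 9 is C4 + 9 semitones = A4.
The open A4 string is 9 semitones above the open C4, so the same pitch on the A4 string lies at fret 9 − 9 = 0.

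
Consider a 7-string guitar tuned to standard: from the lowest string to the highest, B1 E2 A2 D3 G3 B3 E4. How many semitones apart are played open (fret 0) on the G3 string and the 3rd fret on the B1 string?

17 semitones

G3 at fret 0 → G3 (MIDI 55); B1 at fret 3 → D2 (MIDI 38).
55 − 38 = 17, so the two pitches are 17 semitones apart, with G3 the higher.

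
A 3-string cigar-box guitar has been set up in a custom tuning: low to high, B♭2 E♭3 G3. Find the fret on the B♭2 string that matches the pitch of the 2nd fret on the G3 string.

Fret 2 on G3 is MIDI 55 + 2 = 57 (A3). On the B♭2 string (open MIDI 46), that pitch is 57 − 46 = fret 11.

11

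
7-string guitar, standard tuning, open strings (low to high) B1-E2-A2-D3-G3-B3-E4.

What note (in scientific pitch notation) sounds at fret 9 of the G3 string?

Each fret is one semitone, so G3 + 9 = E4.

E4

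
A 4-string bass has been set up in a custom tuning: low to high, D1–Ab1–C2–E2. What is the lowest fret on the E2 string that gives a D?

10

From E2, count semitones up the chromatic scale until reaching D: E–F–Gb–G–…–C–Db–D — 10 steps.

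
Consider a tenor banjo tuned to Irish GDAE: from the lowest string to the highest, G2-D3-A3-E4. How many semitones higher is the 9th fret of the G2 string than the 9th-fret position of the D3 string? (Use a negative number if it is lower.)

G2 at fret 9 → E3 (MIDI 52); D3 at fret 9 → B3 (MIDI 59).
52 − 59 = -7, so the two pitches are 7 semitones apart.

-7 semitones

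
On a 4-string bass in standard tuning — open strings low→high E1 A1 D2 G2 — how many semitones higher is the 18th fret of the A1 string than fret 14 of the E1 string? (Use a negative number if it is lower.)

9 semitones

A1 at fret 18 → D#3 (MIDI 51); E1 at fret 14 → F#2 (MIDI 42).
51 − 42 = 9, so the two pitches are 9 semitones apart.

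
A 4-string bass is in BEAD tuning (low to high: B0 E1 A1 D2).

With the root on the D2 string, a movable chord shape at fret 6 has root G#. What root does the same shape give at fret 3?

F

Moving from fret 6 to fret 3 shifts the root by -3 semitones.
G# down 3 semitones is F.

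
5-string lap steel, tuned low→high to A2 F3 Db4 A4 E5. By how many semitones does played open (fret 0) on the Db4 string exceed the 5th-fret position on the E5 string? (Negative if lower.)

-20 semitones

Db4 at fret 0 → Db4 (MIDI 61); E5 at fret 5 → A5 (MIDI 81).
61 − 81 = -20, so the two pitches are 20 semitones apart.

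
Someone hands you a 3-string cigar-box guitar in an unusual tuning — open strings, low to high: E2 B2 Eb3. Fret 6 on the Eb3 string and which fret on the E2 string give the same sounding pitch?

17

Fret 6 on Eb3 is MIDI 51 + 6 = 57 (A3). On the E2 string (open MIDI 40), that pitch is 57 − 40 = fret 17.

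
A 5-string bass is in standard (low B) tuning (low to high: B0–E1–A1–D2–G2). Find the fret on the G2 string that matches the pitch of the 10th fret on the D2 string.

Fret 10 on D2 is MIDI 38 + 10 = 48 (C3). On the G2 string (open MIDI 43), that pitch is 48 − 43 = fret 5.

5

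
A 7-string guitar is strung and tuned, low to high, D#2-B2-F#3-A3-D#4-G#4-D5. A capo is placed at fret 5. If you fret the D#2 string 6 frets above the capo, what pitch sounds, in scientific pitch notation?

D3

The capo raises the open D#2 by 5 semitones to G#2; fretting 6 more gives D#2 + 5 + 6 = D#2 + 11 semitones = D3.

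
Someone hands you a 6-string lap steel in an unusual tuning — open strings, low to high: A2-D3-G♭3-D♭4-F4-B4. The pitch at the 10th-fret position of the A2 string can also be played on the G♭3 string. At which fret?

1

A2 at fret 10 is A2 + 10 semitones = G3.
The open G♭3 string is 9 semitones above the open A2, so the same pitch on the G♭3 string lies at fret 10 − 9 = 1.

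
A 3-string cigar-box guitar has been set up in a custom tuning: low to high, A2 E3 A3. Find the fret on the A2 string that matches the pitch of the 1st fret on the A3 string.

13

A3 at fret 1 is A3 + 1 semitone = Bb3.
The open A2 string is 12 semitones below the open A3, so the same pitch on the A2 string lies at fret 1 + 12 = 13.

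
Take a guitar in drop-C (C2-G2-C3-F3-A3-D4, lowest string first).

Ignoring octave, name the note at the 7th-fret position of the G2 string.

G2 is MIDI 43. Adding 7 gives 50; 50 mod 12 = 2, i.e. D.

D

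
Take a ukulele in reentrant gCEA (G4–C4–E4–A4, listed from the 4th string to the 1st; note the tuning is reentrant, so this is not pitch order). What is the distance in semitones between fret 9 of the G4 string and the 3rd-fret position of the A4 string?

G4 at fret 9 → E5 (MIDI 76); A4 at fret 3 → C5 (MIDI 72).
76 − 72 = 4, so the two pitches are 4 semitones apart, with E5 the higher.

4 semitones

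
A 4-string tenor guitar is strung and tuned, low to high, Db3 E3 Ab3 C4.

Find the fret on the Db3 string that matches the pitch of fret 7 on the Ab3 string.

Fret 7 on Ab3 is MIDI 56 + 7 = 63 (Eb4). On the Db3 string (open MIDI 49), that pitch is 63 − 49 = fret 14.

14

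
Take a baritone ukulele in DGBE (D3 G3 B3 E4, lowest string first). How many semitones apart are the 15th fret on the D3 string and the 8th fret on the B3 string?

2 semitones

D3 at fret 15 → F4 (MIDI 65); B3 at fret 8 → G4 (MIDI 67).
65 − 67 = -2, so the two pitches are 2 semitones apart, with G4 the higher.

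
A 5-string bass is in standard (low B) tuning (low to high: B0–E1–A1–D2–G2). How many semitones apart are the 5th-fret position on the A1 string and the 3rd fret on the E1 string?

A1 at fret 5 → D2 (MIDI 38); E1 at fret 3 → G1 (MIDI 31).
38 − 31 = 7, so the two pitches are 7 semitones apart, with D2 the higher.

7 semitones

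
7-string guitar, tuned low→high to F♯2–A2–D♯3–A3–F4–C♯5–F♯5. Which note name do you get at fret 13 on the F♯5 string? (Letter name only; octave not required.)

Each fret is one semitone, so F♯5 + 13 = G.

G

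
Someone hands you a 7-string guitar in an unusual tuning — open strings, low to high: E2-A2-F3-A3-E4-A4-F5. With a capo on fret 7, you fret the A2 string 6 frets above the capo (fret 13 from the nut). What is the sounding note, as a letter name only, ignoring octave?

A♯

The capo raises the open A2 by 7 semitones to E3; fretting 6 more gives A2 + 7 + 6 = A2 + 13 semitones, landing on A♯.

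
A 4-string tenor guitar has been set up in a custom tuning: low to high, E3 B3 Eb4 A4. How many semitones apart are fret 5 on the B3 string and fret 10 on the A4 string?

15 semitones

B3 at fret 5 → E4 (MIDI 64); A4 at fret 10 → G5 (MIDI 79).
64 − 79 = -15, so the two pitches are 15 semitones apart, with G5 the higher.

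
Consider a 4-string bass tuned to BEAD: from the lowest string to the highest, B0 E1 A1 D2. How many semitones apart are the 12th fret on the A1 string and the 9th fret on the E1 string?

A1 at fret 12 → A2 (MIDI 45); E1 at fret 9 → C#2 (MIDI 37).
45 − 37 = 8, so the two pitches are 8 semitones apart, with A2 the higher.

8 semitones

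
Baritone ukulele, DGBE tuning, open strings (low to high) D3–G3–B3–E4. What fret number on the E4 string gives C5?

8

C5 is 8 semitones above the open E4 (E–F–F#–G–G#–A–A#–B–C), so it sits at fret 8.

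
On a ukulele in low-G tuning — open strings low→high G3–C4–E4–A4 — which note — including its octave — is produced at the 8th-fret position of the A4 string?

Each fret is one semitone, so A4 + 8 = F5.

F5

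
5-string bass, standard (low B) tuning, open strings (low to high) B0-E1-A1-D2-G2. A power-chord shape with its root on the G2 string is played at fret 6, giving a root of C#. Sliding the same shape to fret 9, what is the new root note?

Moving from fret 6 to fret 9 shifts the root by 3 semitones.
C# up 3 semitones is E.

E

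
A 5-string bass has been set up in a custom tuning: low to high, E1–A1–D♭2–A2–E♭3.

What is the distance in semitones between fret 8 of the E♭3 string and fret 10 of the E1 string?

21 semitones

E♭3 at fret 8 → B3 (MIDI 59); E1 at fret 10 → D2 (MIDI 38).
59 − 38 = 21, so the two pitches are 21 semitones apart, with B3 the higher.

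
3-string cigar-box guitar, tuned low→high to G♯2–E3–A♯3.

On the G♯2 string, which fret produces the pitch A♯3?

14

A♯3 is 14 semitones above the open G♯2 (G#–A–A#–B–…–G#–A–A#), so it sits at fret 14.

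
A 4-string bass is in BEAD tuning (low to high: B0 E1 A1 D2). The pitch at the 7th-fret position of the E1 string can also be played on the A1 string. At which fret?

E1 at fret 7 is E1 + 7 semitones = B1.
The open A1 string is 5 semitones above the open E1, so the same pitch on the A1 string lies at fret 7 − 5 = 2.

2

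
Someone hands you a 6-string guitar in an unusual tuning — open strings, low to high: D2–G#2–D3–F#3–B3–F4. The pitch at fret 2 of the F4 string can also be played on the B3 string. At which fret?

F4 at fret 2 is F4 + 2 semitones = G4.
The open B3 string is 6 semitones below the open F4, so the same pitch on the B3 string lies at fret 2 + 6 = 8.

8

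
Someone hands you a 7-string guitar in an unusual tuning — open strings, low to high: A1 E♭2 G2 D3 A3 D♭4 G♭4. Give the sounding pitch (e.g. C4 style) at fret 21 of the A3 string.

A3 is MIDI 57. Adding 21 gives 78, which is G♭5.
(Equivalently spelled F♯5.)

G♭5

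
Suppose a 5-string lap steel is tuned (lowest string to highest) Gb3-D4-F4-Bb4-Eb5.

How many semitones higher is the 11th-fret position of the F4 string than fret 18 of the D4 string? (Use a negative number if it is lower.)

F4 at fret 11 → E5 (MIDI 76); D4 at fret 18 → Ab5 (MIDI 80).
76 − 80 = -4, so the two pitches are 4 semitones apart.

-4 semitones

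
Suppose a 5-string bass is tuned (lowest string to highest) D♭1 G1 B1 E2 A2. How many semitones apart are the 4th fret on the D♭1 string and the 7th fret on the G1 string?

9 semitones

D♭1 at fret 4 → F1 (MIDI 29); G1 at fret 7 → D2 (MIDI 38).
29 − 38 = -9, so the two pitches are 9 semitones apart, with D2 the higher.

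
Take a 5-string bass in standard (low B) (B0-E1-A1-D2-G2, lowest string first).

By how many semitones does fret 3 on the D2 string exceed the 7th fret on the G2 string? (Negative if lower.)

D2 at fret 3 → F2 (MIDI 41); G2 at fret 7 → D3 (MIDI 50).
41 − 50 = -9, so the two pitches are 9 semitones apart.

-9 semitones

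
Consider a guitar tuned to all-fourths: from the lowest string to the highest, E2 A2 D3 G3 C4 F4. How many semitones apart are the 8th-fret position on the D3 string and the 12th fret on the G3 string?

9 semitones

D3 at fret 8 → A♯3 (MIDI 58); G3 at fret 12 → G4 (MIDI 67).
58 − 67 = -9, so the two pitches are 9 semitones apart, with G4 the higher.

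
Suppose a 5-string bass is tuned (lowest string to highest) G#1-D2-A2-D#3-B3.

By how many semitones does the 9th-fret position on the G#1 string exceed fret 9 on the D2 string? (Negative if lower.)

-6 semitones

G#1 at fret 9 → F2 (MIDI 41); D2 at fret 9 → B2 (MIDI 47).
41 − 47 = -6, so the two pitches are 6 semitones apart.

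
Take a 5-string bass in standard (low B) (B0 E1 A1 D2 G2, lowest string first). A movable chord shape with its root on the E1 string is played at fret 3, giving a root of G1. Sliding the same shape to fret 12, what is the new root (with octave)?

Moving from fret 3 to fret 12 shifts the root by 9 semitones.
G1 up 9 semitones is E2.

E2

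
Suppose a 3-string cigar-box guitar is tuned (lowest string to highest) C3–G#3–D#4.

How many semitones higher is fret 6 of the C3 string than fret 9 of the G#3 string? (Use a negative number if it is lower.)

C3 at fret 6 → F#3 (MIDI 54); G#3 at fret 9 → F4 (MIDI 65).
54 − 65 = -11, so the two pitches are 11 semitones apart.

-11 semitones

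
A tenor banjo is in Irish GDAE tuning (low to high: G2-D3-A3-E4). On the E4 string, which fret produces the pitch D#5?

11

D#5 is 11 semitones above the open E4 (E–F–F#–G–…–C#–D–D#), so it sits at fret 11.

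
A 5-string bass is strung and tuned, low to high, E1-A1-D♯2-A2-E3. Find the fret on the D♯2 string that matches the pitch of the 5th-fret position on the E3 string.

18

Fret 5 on E3 is MIDI 52 + 5 = 57 (A3). On the D♯2 string (open MIDI 39), that pitch is 57 − 39 = fret 18.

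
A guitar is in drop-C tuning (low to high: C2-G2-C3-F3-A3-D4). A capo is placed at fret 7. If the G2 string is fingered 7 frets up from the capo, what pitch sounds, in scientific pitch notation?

The capo raises the open G2 by 7 semitones to D3; fretting 7 more gives G2 + 7 + 7 = G2 + 14 semitones = A3.

A3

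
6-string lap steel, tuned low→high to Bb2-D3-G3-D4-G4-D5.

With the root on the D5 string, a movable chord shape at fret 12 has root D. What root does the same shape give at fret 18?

Moving from fret 12 to fret 18 shifts the root by 6 semitones.
D up 6 semitones is Ab.

Ab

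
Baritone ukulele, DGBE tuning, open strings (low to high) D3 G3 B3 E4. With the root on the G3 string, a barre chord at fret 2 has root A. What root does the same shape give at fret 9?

E

Moving from fret 2 to fret 9 shifts the root by 7 semitones.
A up 7 semitones is E.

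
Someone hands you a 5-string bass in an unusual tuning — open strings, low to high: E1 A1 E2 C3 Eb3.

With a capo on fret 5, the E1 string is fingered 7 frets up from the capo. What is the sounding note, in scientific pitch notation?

E2

The capo raises the open E1 by 5 semitones to A1; fretting 7 more gives E1 + 5 + 7 = E1 + 12 semitones = E2.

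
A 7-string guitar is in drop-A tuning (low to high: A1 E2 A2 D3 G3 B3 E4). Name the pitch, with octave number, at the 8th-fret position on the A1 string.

F2

The open A1 string plus 8 semitones: A–A#–B–C–C#–D–D#–E–F.
The walk passes from B into C once, so the octave number goes from 1 to 2.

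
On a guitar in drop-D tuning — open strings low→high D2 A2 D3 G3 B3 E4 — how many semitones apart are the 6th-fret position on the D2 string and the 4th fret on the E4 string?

D2 at fret 6 → G#2 (MIDI 44); E4 at fret 4 → G#4 (MIDI 68).
44 − 68 = -24, so the two pitches are 24 semitones apart, with G#4 the higher.

24 semitones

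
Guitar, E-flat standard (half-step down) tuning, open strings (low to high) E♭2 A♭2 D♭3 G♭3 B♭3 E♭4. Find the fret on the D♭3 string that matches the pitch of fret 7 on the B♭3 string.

Fret 7 on B♭3 is MIDI 58 + 7 = 65 (F4). On the D♭3 string (open MIDI 49), that pitch is 65 − 49 = fret 16.

16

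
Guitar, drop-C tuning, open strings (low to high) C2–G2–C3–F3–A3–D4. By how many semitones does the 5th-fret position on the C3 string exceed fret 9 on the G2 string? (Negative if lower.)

C3 at fret 5 → F3 (MIDI 53); G2 at fret 9 → E3 (MIDI 52).
53 − 52 = 1, so the two pitches are 1 semitone apart.

1 semitone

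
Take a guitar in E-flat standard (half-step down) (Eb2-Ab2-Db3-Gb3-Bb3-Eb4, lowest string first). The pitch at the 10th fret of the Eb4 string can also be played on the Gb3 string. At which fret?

Eb4 at fret 10 is Eb4 + 10 semitones = Db5.
The open Gb3 string is 9 semitones below the open Eb4, so the same pitch on the Gb3 string lies at fret 10 + 9 = 19.

19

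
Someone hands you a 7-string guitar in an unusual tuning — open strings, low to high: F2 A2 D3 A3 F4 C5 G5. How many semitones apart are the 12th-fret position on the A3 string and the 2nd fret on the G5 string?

A3 at fret 12 → A4 (MIDI 69); G5 at fret 2 → A5 (MIDI 81).
69 − 81 = -12, so the two pitches are 12 semitones apart, with A5 the higher.

12 semitones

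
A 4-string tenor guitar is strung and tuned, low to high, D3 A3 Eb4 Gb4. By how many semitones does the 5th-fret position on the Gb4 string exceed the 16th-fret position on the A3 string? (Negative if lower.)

Gb4 at fret 5 → B4 (MIDI 71); A3 at fret 16 → Db5 (MIDI 73).
71 − 73 = -2, so the two pitches are 2 semitones apart.

-2 semitones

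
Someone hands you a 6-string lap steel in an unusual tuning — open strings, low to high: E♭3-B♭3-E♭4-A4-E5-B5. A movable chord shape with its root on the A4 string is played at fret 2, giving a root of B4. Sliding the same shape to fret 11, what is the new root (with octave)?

A♭5

Moving from fret 2 to fret 11 shifts the root by 9 semitones.
B4 up 9 semitones is A♭5.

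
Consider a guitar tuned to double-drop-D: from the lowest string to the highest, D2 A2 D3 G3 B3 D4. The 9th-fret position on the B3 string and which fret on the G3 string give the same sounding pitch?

Fret 9 on B3 is MIDI 59 + 9 = 68 (G#4). On the G3 string (open MIDI 55), that pitch is 68 − 55 = fret 13.

13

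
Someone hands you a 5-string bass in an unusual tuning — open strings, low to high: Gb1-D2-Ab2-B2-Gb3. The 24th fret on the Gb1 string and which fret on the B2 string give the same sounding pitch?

7

Gb1 at fret 24 is Gb1 + 24 semitones = Gb3.
The open B2 string is 17 semitones above the open Gb1, so the same pitch on the B2 string lies at fret 24 − 17 = 7.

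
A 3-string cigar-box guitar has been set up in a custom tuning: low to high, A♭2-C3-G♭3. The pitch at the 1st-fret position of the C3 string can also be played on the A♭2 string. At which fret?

5

Fret 1 on C3 is MIDI 48 + 1 = 49 (D♭3). On the A♭2 string (open MIDI 44), that pitch is 49 − 44 = fret 5.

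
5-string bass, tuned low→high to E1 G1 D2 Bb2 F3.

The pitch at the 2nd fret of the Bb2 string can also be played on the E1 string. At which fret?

20

Bb2 at fret 2 is Bb2 + 2 semitones = C3.
The open E1 string is 18 semitones below the open Bb2, so the same pitch on the E1 string lies at fret 2 + 18 = 20.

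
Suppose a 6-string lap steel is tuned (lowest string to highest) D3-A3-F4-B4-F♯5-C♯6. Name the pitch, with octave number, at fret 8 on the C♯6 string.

C♯6 is MIDI 85. Adding 8 gives 93, which is A6.

A6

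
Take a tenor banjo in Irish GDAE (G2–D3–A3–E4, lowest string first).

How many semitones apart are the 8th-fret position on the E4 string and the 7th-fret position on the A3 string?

E4 at fret 8 → C5 (MIDI 72); A3 at fret 7 → E4 (MIDI 64).
72 − 64 = 8, so the two pitches are 8 semitones apart, with C5 the higher.

8 semitones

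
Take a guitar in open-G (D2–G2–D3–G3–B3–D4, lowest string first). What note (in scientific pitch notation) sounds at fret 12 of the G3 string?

G4

Each fret is one semitone, so G3 + 12 = G4.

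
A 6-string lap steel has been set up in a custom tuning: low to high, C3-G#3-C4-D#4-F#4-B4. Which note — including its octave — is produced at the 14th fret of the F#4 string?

G#5

The open F#4 string plus 14 semitones: F#–G–G#–A–…–F#–G–G#.
The walk passes from B into C once, so the octave number goes from 4 to 5.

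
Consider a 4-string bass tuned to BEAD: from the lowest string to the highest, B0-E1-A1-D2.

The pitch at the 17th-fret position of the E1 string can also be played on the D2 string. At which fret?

7

Fret 17 on E1 is MIDI 28 + 17 = 45 (A2). On the D2 string (open MIDI 38), that pitch is 45 − 38 = fret 7.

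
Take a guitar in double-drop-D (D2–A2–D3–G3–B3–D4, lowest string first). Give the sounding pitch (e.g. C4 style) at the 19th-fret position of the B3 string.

B3 is MIDI 59. Adding 19 gives 78, which is F#5.
(Equivalently spelled Gb5.)

F#5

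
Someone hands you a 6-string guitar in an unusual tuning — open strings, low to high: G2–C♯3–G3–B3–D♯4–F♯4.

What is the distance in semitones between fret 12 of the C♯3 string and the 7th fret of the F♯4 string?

12 semitones

C♯3 at fret 12 → C♯4 (MIDI 61); F♯4 at fret 7 → C♯5 (MIDI 73).
61 − 73 = -12, so the two pitches are 12 semitones apart, with C♯5 the higher.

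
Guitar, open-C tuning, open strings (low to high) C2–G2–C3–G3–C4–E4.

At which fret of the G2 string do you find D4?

D4 is 19 semitones above the open G2 (G–G#–A–A#–…–C–C#–D), so it sits at fret 19.

19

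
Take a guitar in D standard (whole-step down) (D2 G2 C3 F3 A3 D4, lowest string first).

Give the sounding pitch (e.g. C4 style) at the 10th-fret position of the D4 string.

C5

D4 is MIDI 62. Adding 10 gives 72, which is C5.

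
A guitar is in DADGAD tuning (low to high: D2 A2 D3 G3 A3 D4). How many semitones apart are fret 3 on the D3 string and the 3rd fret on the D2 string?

D3 at fret 3 → F3 (MIDI 53); D2 at fret 3 → F2 (MIDI 41).
53 − 41 = 12, so the two pitches are 12 semitones apart, with F3 the higher.

12 semitones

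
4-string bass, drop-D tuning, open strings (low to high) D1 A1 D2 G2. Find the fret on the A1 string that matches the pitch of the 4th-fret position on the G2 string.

G2 at fret 4 is G2 + 4 semitones = B2.
The open A1 string is 10 semitones below the open G2, so the same pitch on the A1 string lies at fret 4 + 10 = 14.

14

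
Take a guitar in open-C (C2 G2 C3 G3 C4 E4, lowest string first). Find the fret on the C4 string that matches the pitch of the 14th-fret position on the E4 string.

Fret 14 on E4 is MIDI 64 + 14 = 78 (F♯5). On the C4 string (open MIDI 60), that pitch is 78 − 60 = fret 18.

18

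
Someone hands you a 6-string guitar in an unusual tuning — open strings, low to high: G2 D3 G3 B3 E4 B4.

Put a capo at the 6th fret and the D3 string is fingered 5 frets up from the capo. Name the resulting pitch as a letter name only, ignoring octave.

Db

The capo raises the open D3 by 6 semitones to Ab3; fretting 5 more gives D3 + 6 + 5 = D3 + 11 semitones, landing on Db.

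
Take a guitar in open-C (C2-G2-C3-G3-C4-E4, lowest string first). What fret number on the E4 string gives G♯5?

G♯5 is 16 semitones above the open E4 (E–F–F#–G–…–F#–G–G#), so it sits at fret 16.

16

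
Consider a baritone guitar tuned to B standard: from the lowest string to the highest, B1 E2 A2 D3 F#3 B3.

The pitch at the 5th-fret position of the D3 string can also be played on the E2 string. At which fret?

15

Fret 5 on D3 is MIDI 50 + 5 = 55 (G3). On the E2 string (open MIDI 40), that pitch is 55 − 40 = fret 15.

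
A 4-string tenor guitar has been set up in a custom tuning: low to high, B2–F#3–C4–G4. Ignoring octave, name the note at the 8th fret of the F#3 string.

D

F#3 is MIDI 54. Adding 8 gives 62; 62 mod 12 = 2, i.e. D.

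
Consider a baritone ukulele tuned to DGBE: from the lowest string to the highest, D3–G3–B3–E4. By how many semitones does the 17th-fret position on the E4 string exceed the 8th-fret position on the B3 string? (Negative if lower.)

14 semitones

E4 at fret 17 → A5 (MIDI 81); B3 at fret 8 → G4 (MIDI 67).
81 − 67 = 14, so the two pitches are 14 semitones apart.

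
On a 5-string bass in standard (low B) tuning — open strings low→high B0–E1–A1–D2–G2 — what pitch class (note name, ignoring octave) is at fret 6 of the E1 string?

A♯

E1 is MIDI 28. Adding 6 gives 34; 34 mod 12 = 10, i.e. A♯.
(Equivalently spelled B♭.)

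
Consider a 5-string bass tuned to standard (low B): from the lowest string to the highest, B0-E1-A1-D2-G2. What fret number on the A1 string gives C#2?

C#2 is 4 semitones above the open A1 (A–A#–B–C–C#), so it sits at fret 4.

4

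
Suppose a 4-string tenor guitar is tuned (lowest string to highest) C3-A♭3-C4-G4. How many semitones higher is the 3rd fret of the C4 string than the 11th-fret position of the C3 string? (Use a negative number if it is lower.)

4 semitones

C4 at fret 3 → E♭4 (MIDI 63); C3 at fret 11 → B3 (MIDI 59).
63 − 59 = 4, so the two pitches are 4 semitones apart.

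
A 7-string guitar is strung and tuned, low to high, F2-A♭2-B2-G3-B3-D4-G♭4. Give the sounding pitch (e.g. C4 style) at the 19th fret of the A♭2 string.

E♭4

The open A♭2 string plus 19 semitones: Ab–A–Bb–B–…–Db–D–Eb.
The walk passes from B into C 2 times, so the octave number goes from 2 to 4.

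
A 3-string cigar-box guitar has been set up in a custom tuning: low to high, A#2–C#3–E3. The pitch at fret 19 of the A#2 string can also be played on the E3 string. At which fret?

13

Fret 19 on A#2 is MIDI 46 + 19 = 65 (F4). On the E3 string (open MIDI 52), that pitch is 65 − 52 = fret 13.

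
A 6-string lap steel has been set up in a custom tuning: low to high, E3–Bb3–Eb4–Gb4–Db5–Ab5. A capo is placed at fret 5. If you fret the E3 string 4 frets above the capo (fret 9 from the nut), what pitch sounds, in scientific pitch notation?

The capo raises the open E3 by 5 semitones to A3; fretting 4 more gives E3 + 5 + 4 = E3 + 9 semitones = Db4.

Db4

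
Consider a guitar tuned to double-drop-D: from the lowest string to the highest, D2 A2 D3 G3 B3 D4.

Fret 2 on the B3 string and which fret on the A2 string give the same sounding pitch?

B3 at fret 2 is B3 + 2 semitones = C#4.
The open A2 string is 14 semitones below the open B3, so the same pitch on the A2 string lies at fret 2 + 14 = 16.

16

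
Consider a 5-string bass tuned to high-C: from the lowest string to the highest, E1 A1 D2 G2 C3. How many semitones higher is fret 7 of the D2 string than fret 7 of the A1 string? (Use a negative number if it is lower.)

5 semitones

D2 at fret 7 → A2 (MIDI 45); A1 at fret 7 → E2 (MIDI 40).
45 − 40 = 5, so the two pitches are 5 semitones apart.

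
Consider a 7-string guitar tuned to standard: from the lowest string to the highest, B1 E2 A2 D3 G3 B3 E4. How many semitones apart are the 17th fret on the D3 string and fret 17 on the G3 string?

D3 at fret 17 → G4 (MIDI 67); G3 at fret 17 → C5 (MIDI 72).
67 − 72 = -5, so the two pitches are 5 semitones apart, with C5 the higher.

5 semitones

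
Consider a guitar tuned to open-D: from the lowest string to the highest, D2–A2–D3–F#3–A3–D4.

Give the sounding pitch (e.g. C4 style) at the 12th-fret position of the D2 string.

Each fret is one semitone, so D2 + 12 = D3.

D3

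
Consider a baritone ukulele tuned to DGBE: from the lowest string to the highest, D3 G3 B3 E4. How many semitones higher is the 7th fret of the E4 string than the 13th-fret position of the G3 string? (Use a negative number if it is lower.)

3 semitones

E4 at fret 7 → B4 (MIDI 71); G3 at fret 13 → G#4 (MIDI 68).
71 − 68 = 3, so the two pitches are 3 semitones apart.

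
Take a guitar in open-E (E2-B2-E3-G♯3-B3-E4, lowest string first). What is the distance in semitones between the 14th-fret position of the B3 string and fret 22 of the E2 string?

11 semitones

B3 at fret 14 → C♯5 (MIDI 73); E2 at fret 22 → D4 (MIDI 62).
73 − 62 = 11, so the two pitches are 11 semitones apart, with C♯5 the higher.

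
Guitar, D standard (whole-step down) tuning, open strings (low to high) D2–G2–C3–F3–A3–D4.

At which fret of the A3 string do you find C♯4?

C♯4 is 4 semitones above the open A3 (A–A#–B–C–C#), so it sits at fret 4.

4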